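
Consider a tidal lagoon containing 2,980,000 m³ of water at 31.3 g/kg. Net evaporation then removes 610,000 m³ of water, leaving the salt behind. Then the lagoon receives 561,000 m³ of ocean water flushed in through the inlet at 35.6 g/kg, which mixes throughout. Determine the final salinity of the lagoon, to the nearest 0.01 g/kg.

38.64 g/kg

After evaporation: salt = 2,980,000×31.3 = 93,274,000; volume = 2,980,000 − 610,000 = 2,370,000 m³
After mixing: salt = 93,274,000 + 561,000×35.6 = 113,245,600; volume = 2,370,000 + 561,000 = 2,931,000 m³
S = 113,245,600 / 2,931,000 = 38.6372 g/kg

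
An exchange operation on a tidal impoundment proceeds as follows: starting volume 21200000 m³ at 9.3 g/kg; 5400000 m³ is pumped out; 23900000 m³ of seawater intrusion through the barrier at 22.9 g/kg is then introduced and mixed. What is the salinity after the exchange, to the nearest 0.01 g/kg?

Remaining after removal: 15,800,000 m³ at 9.3 g/kg (salt = 146,940,000)
After addition: salt = 146,940,000 + 23,900,000×22.9 = 694,250,000; volume = 39,700,000 m³
S = 694,250,000 / 39,700,000 = 17.4874 g/kg

17.49 g/kg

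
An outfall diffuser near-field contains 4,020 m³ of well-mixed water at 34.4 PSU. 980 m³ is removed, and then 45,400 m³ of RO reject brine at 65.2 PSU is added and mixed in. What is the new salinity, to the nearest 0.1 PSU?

63.3 PSU

Remaining after removal: 3,040 m³ at 34.4 PSU (salt = 104,576)
After addition: salt = 104,576 + 45,400×65.2 = 3,064,656; volume = 48,440 m³
S = 3,064,656 / 48,440 = 63.2671 PSU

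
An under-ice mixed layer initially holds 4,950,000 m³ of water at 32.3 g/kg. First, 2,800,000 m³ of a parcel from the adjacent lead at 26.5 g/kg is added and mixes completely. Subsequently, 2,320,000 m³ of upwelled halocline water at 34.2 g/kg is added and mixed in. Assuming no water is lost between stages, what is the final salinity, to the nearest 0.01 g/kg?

31.13 g/kg

By conservation of dissolved salt,
Initial salt = 4,950,000×32.3 = 159,885,000
After stage 1: salt = 159,885,000 + 2,800,000×26.5 = 234,085,000; volume = 7,750,000 m³; S = 30.205 g/kg
After stage 2: salt = 234,085,000 + 2,320,000×34.2 = 313,429,000; volume = 10,070,000 m³
S = 313,429,000 / 10,070,000 = 31.125 g/kg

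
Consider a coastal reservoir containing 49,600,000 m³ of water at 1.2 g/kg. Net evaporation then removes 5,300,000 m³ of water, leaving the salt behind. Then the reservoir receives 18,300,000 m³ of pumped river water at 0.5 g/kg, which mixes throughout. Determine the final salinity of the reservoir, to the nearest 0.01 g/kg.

After evaporation: salt = 49,600,000×1.2 = 59,520,000; volume = 49,600,000 − 5,300,000 = 44,300,000 m³
After mixing: salt = 59,520,000 + 18,300,000×0.5 = 68,670,000; volume = 44,300,000 + 18,300,000 = 62,600,000 m³
S = 68,670,000 / 62,600,000 = 1.097 g/kg

1.10 g/kg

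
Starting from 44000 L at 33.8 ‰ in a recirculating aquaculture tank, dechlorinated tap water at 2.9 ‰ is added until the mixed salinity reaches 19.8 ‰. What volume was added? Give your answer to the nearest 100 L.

Salt balance: 44,000×33.8 + V×2.9 = (44,000+V)×19.8
1,487,200 + 2.9V = 871,200 + 19.8V
616,000 = 16.9V
V = 36,449.7 L

36400 L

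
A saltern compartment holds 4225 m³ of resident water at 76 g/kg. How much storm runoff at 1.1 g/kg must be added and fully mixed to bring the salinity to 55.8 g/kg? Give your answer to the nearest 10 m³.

1560 m³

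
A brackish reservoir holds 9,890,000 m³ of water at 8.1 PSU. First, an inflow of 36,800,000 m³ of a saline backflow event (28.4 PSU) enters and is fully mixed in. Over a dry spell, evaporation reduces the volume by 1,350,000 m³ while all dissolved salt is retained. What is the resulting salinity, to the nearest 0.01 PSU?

After mixing: salt = 9,890,000×8.1 + 36,800,000×28.4 = 1,125,229,000; volume = 46,690,000 m³
After evaporation: salt unchanged = 1,125,229,000; volume = 46,690,000 − 1,350,000 = 45,340,000 m³
S = 1,125,229,000 / 45,340,000 = 24.8176 PSU

24.82 PSU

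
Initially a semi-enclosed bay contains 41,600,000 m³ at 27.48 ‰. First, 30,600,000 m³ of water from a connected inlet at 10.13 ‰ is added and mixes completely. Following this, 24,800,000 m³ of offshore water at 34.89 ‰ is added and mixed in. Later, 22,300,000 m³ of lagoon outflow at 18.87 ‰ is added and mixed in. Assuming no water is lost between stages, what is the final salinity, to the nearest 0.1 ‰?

23.0 ‰

By conservation of dissolved salt,
Initial salt = 41,600,000×27.48 = 1,143,168,000
After stage 1: salt = 1,143,168,000 + 30,600,000×10.13 = 1,453,146,000; volume = 72,200,000 m³; S = 20.127 ‰
After stage 2: salt = 1,453,146,000 + 24,800,000×34.89 = 2,318,418,000; volume = 97,000,000 m³; S = 23.901 ‰
After stage 3: salt = 2,318,418,000 + 22,300,000×18.87 = 2,739,219,000; volume = 119,300,000 m³
S = 2,739,219,000 / 119,300,000 = 22.9608 ‰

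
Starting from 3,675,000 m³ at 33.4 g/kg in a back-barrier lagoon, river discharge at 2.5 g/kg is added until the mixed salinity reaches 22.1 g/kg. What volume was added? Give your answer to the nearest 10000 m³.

Salt balance: 3,675,000×33.4 + V×2.5 = (3,675,000+V)×22.1
122,745,000 + 2.5V = 81,217,500 + 22.1V
41,527,500 = 19.6V
V = 2,118,750 m³

2120000 m³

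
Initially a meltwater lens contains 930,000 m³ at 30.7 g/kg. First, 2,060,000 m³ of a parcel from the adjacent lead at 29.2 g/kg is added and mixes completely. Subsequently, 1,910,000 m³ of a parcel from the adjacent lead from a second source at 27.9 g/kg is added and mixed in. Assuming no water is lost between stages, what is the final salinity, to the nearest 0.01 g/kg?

28.98 g/kg

Salt balance:
Initial salt = 930,000×30.7 = 28,551,000
After stage 1: salt = 28,551,000 + 2,060,000×29.2 = 88,703,000; volume = 2,990,000 m³; S = 29.667 g/kg
After stage 2: salt = 88,703,000 + 1,910,000×27.9 = 141,992,000; volume = 4,900,000 m³
S = 141,992,000 / 4,900,000 = 28.978 g/kg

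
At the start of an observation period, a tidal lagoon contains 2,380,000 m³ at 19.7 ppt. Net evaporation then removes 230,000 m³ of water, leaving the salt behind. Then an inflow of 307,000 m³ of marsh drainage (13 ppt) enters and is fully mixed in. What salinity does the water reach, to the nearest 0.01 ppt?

20.71 ppt

After evaporation: salt = 2,380,000×19.7 = 46,886,000; volume = 2,380,000 − 230,000 = 2,150,000 m³
After mixing: salt = 46,886,000 + 307,000×13 = 50,877,000; volume = 2,150,000 + 307,000 = 2,457,000 m³
S = 50,877,000 / 2,457,000 = 20.707 ppt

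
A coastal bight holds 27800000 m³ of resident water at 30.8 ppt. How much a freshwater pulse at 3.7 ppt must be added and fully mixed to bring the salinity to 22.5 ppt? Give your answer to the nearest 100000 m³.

Salt balance: 27,800,000×30.8 + V×3.7 = (27,800,000+V)×22.5
856,240,000 + 3.7V = 625,500,000 + 22.5V
230,740,000 = 18.8V
V = 12,273,404.26 m³

12300000 m³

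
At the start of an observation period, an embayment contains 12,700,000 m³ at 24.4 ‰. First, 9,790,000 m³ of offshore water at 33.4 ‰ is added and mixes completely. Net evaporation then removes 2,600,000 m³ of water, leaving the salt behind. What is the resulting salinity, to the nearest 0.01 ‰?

32.02 ‰

After mixing: salt = 12,700,000×24.4 + 9,790,000×33.4 = 636,866,000; volume = 22,490,000 m³
After evaporation: salt unchanged = 636,866,000; volume = 22,490,000 − 2,600,000 = 19,890,000 m³
S = 636,866,000 / 19,890,000 = 32.0194 ‰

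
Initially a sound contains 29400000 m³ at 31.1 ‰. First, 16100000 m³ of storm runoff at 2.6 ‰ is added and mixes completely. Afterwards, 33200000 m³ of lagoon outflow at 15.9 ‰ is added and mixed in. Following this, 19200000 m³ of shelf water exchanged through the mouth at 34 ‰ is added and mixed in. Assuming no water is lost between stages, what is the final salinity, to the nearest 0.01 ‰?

Conserving salt mass:
Initial salt = 29,400,000×31.1 = 914,340,000
After stage 1: salt = 914,340,000 + 16,100,000×2.6 = 956,200,000; volume = 45,500,000 m³; S = 21.015 ‰
After stage 2: salt = 956,200,000 + 33,200,000×15.9 = 1,484,080,000; volume = 78,700,000 m³; S = 18.857 ‰
After stage 3: salt = 1,484,080,000 + 19,200,000×34 = 2,136,880,000; volume = 97,900,000 m³
S = 2,136,880,000 / 97,900,000 = 21.8272 ‰

21.83 ‰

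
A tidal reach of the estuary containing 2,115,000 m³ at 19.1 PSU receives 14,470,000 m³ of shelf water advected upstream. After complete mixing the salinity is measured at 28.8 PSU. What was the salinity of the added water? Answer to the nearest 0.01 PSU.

30.22 PSU

Salt balance: 2,115,000×19.1 + 14,470,000×S = 16,585,000×28.8
40,396,500 + 14,470,000·S = 477,648,000
S = (477,648,000 − 40,396,500) / 14,470,000 = 30.2178 PSU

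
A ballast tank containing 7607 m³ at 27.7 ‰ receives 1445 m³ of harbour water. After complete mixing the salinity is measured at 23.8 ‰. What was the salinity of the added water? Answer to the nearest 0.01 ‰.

3.27 ‰

Salt balance: 7,607×27.7 + 1,445×S = 9,052×23.8
210,713.9 + 1,445·S = 215,437.6
S = (215,437.6 − 210,713.9) / 1,445 = 3.269 ‰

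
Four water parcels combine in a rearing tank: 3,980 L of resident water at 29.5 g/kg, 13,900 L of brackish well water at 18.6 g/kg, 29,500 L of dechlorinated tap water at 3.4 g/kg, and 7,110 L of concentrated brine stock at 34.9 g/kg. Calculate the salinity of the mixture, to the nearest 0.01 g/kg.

13.29 g/kg

By conservation of dissolved salt,
salt = 3,980×29.5 + 13,900×18.6 + 29,500×3.4 + 7,110×34.9 = 117,410 + 258,540 + 100,300 + 248,139 = 724,389
volume = 3,980 + 13,900 + 29,500 + 7,110 = 54,490 L
S = 724,389 / 54,490 = 13.294 g/kg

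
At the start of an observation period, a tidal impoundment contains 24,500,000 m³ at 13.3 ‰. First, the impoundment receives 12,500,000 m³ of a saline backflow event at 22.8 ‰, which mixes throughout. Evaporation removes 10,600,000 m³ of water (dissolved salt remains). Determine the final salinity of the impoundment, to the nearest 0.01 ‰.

23.14 ‰

After mixing: salt = 24,500,000×13.3 + 12,500,000×22.8 = 610,850,000; volume = 37,000,000 m³
After evaporation: salt unchanged = 610,850,000; volume = 37,000,000 − 10,600,000 = 26,400,000 m³
S = 610,850,000 / 26,400,000 = 23.1383 ‰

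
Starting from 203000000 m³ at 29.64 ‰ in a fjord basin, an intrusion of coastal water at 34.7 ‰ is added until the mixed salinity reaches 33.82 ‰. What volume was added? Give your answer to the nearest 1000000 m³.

Salt balance: 203,000,000×29.64 + V×34.7 = (203,000,000+V)×33.82
6,016,920,000 + 34.7V = 6,865,460,000 + 33.82V
848,540,000 = 0.88V
V = 964,250,000 m³

964000000 m³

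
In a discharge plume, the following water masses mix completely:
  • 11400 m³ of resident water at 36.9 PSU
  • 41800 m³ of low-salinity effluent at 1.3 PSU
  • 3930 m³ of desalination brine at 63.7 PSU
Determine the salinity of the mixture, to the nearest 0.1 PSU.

12.7 PSU

Salt balance:
salt = 11,400×36.9 + 41,800×1.3 + 3,930×63.7 = 420,660 + 54,340 + 250,341 = 725,341
volume = 11,400 + 41,800 + 3,930 = 57,130 m³
S = 725,341 / 57,130 = 12.696 PSU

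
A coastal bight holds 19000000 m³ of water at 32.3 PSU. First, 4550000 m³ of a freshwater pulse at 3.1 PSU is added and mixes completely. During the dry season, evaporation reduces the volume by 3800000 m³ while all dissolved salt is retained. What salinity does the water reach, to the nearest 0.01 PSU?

31.79 PSU

After mixing: salt = 19,000,000×32.3 + 4,550,000×3.1 = 627,805,000; volume = 23,550,000 m³
After evaporation: salt unchanged = 627,805,000; volume = 23,550,000 − 3,800,000 = 19,750,000 m³
S = 627,805,000 / 19,750,000 = 31.7876 PSU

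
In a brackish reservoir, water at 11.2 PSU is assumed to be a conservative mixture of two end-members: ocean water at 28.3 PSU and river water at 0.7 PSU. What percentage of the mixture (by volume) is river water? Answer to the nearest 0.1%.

62.0%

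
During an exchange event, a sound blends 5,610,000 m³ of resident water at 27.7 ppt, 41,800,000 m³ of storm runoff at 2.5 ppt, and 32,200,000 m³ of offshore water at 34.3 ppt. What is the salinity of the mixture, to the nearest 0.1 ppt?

17.1 ppt

Conserving salt mass:
salt = 5,610,000×27.7 + 41,800,000×2.5 + 32,200,000×34.3 = 155,397,000 + 104,500,000 + 1,104,460,000 = 1,364,357,000
volume = 5,610,000 + 41,800,000 + 32,200,000 = 79,610,000 m³
S = 1,364,357,000 / 79,610,000 = 17.138 ppt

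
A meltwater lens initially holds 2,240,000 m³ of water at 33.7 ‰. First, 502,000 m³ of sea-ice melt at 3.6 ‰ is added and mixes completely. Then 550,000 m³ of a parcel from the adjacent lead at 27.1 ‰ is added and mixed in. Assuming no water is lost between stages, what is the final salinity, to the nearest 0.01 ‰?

Total salt / total volume:
Initial salt = 2,240,000×33.7 = 75,488,000
After stage 1: salt = 75,488,000 + 502,000×3.6 = 77,295,200; volume = 2,742,000 m³; S = 28.189 ‰
After stage 2: salt = 77,295,200 + 550,000×27.1 = 92,200,200; volume = 3,292,000 m³
S = 92,200,200 / 3,292,000 = 28.0074 ‰

28.01 ‰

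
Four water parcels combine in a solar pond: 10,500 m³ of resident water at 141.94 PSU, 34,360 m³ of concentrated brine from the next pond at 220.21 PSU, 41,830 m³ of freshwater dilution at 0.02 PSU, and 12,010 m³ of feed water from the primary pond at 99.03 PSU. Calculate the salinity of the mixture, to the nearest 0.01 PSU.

103.82 PSU

Weighted by volume,
salt = 10,500×141.94 + 34,360×220.21 + 41,830×0.02 + 12,010×99.03 = 1,490,370 + 7,566,415.6 + 836.6 + 1,189,350.3 = 10,246,972.5
volume = 10,500 + 34,360 + 41,830 + 12,010 = 98,700 m³
S = 10,246,972.5 / 98,700 = 103.8194 PSU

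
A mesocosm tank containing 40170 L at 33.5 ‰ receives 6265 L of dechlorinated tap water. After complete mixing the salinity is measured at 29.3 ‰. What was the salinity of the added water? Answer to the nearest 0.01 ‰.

Salt balance: 40,170×33.5 + 6,265×S = 46,435×29.3
1,345,695 + 6,265·S = 1,360,545.5
S = (1,360,545.5 − 1,345,695) / 6,265 = 2.3704 ‰

2.37 ‰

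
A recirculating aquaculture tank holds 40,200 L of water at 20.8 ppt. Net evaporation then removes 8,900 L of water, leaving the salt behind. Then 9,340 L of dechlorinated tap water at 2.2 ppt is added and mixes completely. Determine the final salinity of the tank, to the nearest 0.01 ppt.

After evaporation: salt = 40,200×20.8 = 836,160; volume = 40,200 − 8,900 = 31,300 L
After mixing: salt = 836,160 + 9,340×2.2 = 856,708; volume = 31,300 + 9,340 = 40,640 L
S = 856,708 / 40,640 = 21.0804 ppt

21.08 ppt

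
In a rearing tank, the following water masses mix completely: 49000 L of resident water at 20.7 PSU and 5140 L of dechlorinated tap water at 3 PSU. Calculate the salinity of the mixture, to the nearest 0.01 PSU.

Conserving salt mass:
salt = 49,000×20.7 + 5,140×3 = 1,014,300 + 15,420 = 1,029,720
volume = 49,000 + 5,140 = 54,140 L
S = 1,029,720 / 54,140 = 19.0196 PSU

19.02 PSU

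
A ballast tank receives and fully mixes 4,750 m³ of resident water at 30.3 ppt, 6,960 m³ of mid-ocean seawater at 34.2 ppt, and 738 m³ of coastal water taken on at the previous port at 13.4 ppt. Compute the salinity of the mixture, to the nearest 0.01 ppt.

31.48 ppt

Mass of salt is conserved:
salt = 4,750×30.3 + 6,960×34.2 + 738×13.4 = 143,925 + 238,032 + 9,889.2 = 391,846.2
volume = 4,750 + 6,960 + 738 = 12,448 m³
S = 391,846.2 / 12,448 = 31.4786 ppt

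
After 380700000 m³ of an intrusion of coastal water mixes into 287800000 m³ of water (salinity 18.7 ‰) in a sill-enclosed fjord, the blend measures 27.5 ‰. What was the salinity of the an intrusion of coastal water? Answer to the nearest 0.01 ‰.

Salt balance: 287,800,000×18.7 + 380,700,000×S = 668,500,000×27.5
5,381,860,000 + 380,700,000·S = 18,383,750,000
S = (18,383,750,000 − 5,381,860,000) / 380,700,000 = 34.1526 ‰

34.15 ‰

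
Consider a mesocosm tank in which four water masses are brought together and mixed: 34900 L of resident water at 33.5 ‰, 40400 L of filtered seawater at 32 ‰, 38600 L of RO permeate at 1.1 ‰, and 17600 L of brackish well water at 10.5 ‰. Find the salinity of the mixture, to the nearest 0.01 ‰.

20.45 ‰

Salt balance:
salt = 34,900×33.5 + 40,400×32 + 38,600×1.1 + 17,600×10.5 = 1,169,150 + 1,292,800 + 42,460 + 184,800 = 2,689,210
volume = 34,900 + 40,400 + 38,600 + 17,600 = 131,500 L
S = 2,689,210 / 131,500 = 20.4503 ‰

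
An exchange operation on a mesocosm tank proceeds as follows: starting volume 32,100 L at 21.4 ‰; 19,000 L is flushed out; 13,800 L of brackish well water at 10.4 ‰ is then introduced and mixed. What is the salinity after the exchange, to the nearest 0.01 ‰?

15.76 ‰

Remaining after removal: 13,100 L at 21.4 ‰ (salt = 280,340)
After addition: salt = 280,340 + 13,800×10.4 = 423,860; volume = 26,900 L
S = 423,860 / 26,900 = 15.7569 ‰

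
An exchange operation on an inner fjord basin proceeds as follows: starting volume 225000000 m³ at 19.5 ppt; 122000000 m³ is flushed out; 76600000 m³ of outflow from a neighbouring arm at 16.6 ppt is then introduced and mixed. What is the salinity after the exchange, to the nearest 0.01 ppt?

18.26 ppt

Remaining after removal: 103,000,000 m³ at 19.5 ppt (salt = 2,008,500,000)
After addition: salt = 2,008,500,000 + 76,600,000×16.6 = 3,280,060,000; volume = 179,600,000 m³
S = 3,280,060,000 / 179,600,000 = 18.2631 ppt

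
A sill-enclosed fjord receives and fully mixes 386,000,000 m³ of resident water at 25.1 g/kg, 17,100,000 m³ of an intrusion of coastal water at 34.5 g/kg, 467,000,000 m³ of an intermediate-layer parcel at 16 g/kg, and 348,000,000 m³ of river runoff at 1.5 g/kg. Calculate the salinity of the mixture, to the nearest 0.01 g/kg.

15.00 g/kg

By conservation of dissolved salt,
salt = 386,000,000×25.1 + 17,100,000×34.5 + 467,000,000×16 + 348,000,000×1.5 = 9,688,600,000 + 589,950,000 + 7,472,000,000 + 522,000,000 = 18,272,550,000
volume = 386,000,000 + 17,100,000 + 467,000,000 + 348,000,000 = 1,218,100,000 m³
S = 18,272,550,000 / 1,218,100,000 = 15.0009 g/kg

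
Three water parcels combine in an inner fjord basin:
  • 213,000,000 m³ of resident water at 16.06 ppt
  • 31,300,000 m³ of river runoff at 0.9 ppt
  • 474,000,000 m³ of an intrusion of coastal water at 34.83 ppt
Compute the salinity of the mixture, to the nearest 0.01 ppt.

Conserving salt mass:
salt = 213,000,000×16.06 + 31,300,000×0.9 + 474,000,000×34.83 = 3,420,780,000 + 28,170,000 + 16,509,420,000 = 19,958,370,000
volume = 213,000,000 + 31,300,000 + 474,000,000 = 718,300,000 m³
S = 19,958,370,000 / 718,300,000 = 27.7856 ppt

27.79 ppt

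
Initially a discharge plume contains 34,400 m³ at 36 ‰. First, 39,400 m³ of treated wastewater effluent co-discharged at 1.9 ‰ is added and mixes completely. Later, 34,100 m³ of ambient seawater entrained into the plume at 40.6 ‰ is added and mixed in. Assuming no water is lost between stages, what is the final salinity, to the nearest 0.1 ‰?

25.0 ‰

Salt balance:
Initial salt = 34,400×36 = 1,238,400
After stage 1: salt = 1,238,400 + 39,400×1.9 = 1,313,260; volume = 73,800 m³; S = 17.795 ‰
After stage 2: salt = 1,313,260 + 34,100×40.6 = 2,697,720; volume = 107,900 m³
S = 2,697,720 / 107,900 = 25.002 ‰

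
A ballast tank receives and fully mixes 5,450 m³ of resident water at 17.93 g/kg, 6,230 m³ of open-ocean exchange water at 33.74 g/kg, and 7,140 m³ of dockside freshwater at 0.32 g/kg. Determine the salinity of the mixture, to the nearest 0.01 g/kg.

16.48 g/kg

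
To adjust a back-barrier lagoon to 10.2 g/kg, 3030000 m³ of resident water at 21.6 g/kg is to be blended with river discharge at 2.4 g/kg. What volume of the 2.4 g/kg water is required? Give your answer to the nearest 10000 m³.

Salt balance: 3,030,000×21.6 + V×2.4 = (3,030,000+V)×10.2
65,448,000 + 2.4V = 30,906,000 + 10.2V
34,542,000 = 7.8V
V = 4,428,461.54 m³

4430000 m³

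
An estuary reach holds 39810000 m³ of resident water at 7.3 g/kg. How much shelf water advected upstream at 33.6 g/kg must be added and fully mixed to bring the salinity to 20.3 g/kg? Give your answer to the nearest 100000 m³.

Salt balance: 39,810,000×7.3 + V×33.6 = (39,810,000+V)×20.3
290,613,000 + 33.6V = 808,143,000 + 20.3V
517,530,000 = 13.3V
V = 38,912,030.08 m³

38900000 m³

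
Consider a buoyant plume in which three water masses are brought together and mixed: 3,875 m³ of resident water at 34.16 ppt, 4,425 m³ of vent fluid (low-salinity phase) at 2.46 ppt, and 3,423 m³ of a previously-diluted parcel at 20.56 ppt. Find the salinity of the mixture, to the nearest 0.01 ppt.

18.22 ppt

Salt balance:
salt = 3,875×34.16 + 4,425×2.46 + 3,423×20.56 = 132,370 + 10,885.5 + 70,376.88 = 213,632.38
volume = 3,875 + 4,425 + 3,423 = 11,723 m³
S = 213,632.38 / 11,723 = 18.2234 ppt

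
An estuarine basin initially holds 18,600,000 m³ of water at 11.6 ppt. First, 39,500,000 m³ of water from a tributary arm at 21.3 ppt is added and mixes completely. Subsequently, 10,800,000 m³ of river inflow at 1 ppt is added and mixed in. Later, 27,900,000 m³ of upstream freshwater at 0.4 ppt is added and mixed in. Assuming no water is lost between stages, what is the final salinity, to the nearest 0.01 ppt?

11.15 ppt

Salt balance:
Initial salt = 18,600,000×11.6 = 215,760,000
After stage 1: salt = 215,760,000 + 39,500,000×21.3 = 1,057,110,000; volume = 58,100,000 m³; S = 18.195 ppt
After stage 2: salt = 1,057,110,000 + 10,800,000×1 = 1,067,910,000; volume = 68,900,000 m³; S = 15.499 ppt
After stage 3: salt = 1,067,910,000 + 27,900,000×0.4 = 1,079,070,000; volume = 96,800,000 m³
S = 1,079,070,000 / 96,800,000 = 11.1474 ppt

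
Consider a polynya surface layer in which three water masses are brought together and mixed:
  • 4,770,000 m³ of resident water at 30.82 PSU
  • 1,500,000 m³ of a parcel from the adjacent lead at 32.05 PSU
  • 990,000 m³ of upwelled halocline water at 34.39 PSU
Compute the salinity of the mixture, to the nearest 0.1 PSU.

31.6 PSU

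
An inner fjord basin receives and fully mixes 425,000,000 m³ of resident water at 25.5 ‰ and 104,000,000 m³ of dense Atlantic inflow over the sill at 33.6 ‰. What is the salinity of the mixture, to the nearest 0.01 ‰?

27.09 ‰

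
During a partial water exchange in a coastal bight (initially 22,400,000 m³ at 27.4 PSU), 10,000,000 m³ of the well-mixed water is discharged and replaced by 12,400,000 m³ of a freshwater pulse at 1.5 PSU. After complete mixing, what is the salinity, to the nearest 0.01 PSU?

Remaining after removal: 12,400,000 m³ at 27.4 PSU (salt = 339,760,000)
After addition: salt = 339,760,000 + 12,400,000×1.5 = 358,360,000; volume = 24,800,000 m³
S = 358,360,000 / 24,800,000 = 14.45 PSU

14.45 PSU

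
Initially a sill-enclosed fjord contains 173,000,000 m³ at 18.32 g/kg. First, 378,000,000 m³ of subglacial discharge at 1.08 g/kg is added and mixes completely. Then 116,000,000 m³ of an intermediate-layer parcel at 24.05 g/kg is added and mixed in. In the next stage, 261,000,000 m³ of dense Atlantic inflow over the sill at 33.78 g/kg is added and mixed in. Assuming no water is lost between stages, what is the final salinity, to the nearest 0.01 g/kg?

16.36 g/kg

Mass of salt is conserved:
Initial salt = 173,000,000×18.32 = 3,169,360,000
After stage 1: salt = 3,169,360,000 + 378,000,000×1.08 = 3,577,600,000; volume = 551,000,000 m³; S = 6.493 g/kg
After stage 2: salt = 3,577,600,000 + 116,000,000×24.05 = 6,367,400,000; volume = 667,000,000 m³; S = 9.546 g/kg
After stage 3: salt = 6,367,400,000 + 261,000,000×33.78 = 15,183,980,000; volume = 928,000,000 m³
S = 15,183,980,000 / 928,000,000 = 16.362 g/kg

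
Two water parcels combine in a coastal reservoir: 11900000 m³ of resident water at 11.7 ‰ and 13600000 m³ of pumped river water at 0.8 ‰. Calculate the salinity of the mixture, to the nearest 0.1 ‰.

By conservation of dissolved salt,
salt = 11,900,000×11.7 + 13,600,000×0.8 = 139,230,000 + 10,880,000 = 150,110,000
volume = 11,900,000 + 13,600,000 = 25,500,000 m³
S = 150,110,000 / 25,500,000 = 5.887 ‰

5.9 ‰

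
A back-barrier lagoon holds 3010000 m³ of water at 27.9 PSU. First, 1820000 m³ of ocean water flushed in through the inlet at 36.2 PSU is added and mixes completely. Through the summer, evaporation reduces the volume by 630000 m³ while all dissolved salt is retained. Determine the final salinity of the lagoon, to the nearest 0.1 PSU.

35.7 PSU

After mixing: salt = 3,010,000×27.9 + 1,820,000×36.2 = 149,863,000; volume = 4,830,000 m³
After evaporation: salt unchanged = 149,863,000; volume = 4,830,000 − 630,000 = 4,200,000 m³
S = 149,863,000 / 4,200,000 = 35.6817 PSU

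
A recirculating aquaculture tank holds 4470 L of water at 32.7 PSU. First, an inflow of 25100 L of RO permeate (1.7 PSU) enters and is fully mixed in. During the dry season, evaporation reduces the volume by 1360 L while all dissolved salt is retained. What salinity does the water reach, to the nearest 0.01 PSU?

6.69 PSU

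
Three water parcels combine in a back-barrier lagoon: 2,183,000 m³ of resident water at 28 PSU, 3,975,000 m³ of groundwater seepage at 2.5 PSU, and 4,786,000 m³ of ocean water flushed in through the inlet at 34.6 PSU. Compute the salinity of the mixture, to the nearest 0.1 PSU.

Mass of salt is conserved:
salt = 2,183,000×28 + 3,975,000×2.5 + 4,786,000×34.6 = 61,124,000 + 9,937,500 + 165,595,600 = 236,657,100
volume = 2,183,000 + 3,975,000 + 4,786,000 = 10,944,000 m³
S = 236,657,100 / 10,944,000 = 21.624 PSU

21.6 PSU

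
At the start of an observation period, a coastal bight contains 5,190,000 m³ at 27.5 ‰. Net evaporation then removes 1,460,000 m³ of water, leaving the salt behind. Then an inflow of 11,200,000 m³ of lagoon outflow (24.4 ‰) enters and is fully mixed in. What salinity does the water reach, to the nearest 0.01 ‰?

27.86 ‰

After evaporation: salt = 5,190,000×27.5 = 142,725,000; volume = 5,190,000 − 1,460,000 = 3,730,000 m³
After mixing: salt = 142,725,000 + 11,200,000×24.4 = 416,005,000; volume = 3,730,000 + 11,200,000 = 14,930,000 m³
S = 416,005,000 / 14,930,000 = 27.8637 ‰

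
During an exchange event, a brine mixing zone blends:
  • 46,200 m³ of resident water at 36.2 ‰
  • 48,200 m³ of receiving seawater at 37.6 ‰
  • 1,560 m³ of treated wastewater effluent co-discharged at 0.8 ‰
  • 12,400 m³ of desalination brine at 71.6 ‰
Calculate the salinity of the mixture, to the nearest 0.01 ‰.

Salt balance:
salt = 46,200×36.2 + 48,200×37.6 + 1,560×0.8 + 12,400×71.6 = 1,672,440 + 1,812,320 + 1,248 + 887,840 = 4,373,848
volume = 46,200 + 48,200 + 1,560 + 12,400 = 108,360 m³
S = 4,373,848 / 108,360 = 40.364 ‰

40.36 ‰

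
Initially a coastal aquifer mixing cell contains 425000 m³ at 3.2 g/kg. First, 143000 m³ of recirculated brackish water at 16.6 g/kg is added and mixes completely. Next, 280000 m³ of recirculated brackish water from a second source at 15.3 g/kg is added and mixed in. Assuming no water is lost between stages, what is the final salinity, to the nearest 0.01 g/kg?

9.45 g/kg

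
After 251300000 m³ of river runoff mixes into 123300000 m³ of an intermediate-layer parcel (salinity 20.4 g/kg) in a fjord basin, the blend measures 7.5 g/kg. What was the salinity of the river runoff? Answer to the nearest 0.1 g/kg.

1.2 g/kg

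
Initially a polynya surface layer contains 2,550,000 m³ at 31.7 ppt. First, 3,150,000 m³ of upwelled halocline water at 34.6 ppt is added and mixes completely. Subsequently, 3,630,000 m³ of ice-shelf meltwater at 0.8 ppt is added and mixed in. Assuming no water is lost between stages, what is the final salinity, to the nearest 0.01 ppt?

20.66 ppt

Conserving salt mass:
Initial salt = 2,550,000×31.7 = 80,835,000
After stage 1: salt = 80,835,000 + 3,150,000×34.6 = 189,825,000; volume = 5,700,000 m³; S = 33.303 ppt
After stage 2: salt = 189,825,000 + 3,630,000×0.8 = 192,729,000; volume = 9,330,000 m³
S = 192,729,000 / 9,330,000 = 20.6569 ppt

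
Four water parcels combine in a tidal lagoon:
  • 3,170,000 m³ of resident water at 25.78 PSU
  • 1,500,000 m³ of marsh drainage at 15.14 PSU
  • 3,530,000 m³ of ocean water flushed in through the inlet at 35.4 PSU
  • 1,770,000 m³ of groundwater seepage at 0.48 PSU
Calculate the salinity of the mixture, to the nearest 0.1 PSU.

Salt balance:
salt = 3,170,000×25.78 + 1,500,000×15.14 + 3,530,000×35.4 + 1,770,000×0.48 = 81,722,600 + 22,710,000 + 124,962,000 + 849,600 = 230,244,200
volume = 3,170,000 + 1,500,000 + 3,530,000 + 1,770,000 = 9,970,000 m³
S = 230,244,200 / 9,970,000 = 23.094 PSU

23.1 PSU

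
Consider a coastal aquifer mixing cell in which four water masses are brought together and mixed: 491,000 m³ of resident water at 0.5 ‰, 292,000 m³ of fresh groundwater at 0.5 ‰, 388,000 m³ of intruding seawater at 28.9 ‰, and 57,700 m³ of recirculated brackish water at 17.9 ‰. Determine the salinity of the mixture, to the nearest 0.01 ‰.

Weighted by volume,
salt = 491,000×0.5 + 292,000×0.5 + 388,000×28.9 + 57,700×17.9 = 245,500 + 146,000 + 11,213,200 + 1,032,830 = 12,637,530
volume = 491,000 + 292,000 + 388,000 + 57,700 = 1,228,700 m³
S = 12,637,530 / 1,228,700 = 10.2853 ‰

10.29 ‰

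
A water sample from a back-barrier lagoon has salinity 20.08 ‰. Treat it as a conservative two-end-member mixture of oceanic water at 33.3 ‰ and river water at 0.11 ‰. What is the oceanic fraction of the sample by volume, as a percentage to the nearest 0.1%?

Let g be the oceanic fraction. Salt balance per unit volume:
g×33.3 + (1−g)×0.11 = 20.08
g = (20.08 − 0.11) / (33.3 − 0.11) = 19.97/33.19 = 0.6017

60.2%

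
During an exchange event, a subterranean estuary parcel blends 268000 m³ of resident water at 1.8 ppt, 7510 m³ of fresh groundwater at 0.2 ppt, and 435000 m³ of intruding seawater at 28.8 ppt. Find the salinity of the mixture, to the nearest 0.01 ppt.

18.31 ppt

Mass of salt is conserved:
salt = 268,000×1.8 + 7,510×0.2 + 435,000×28.8 = 482,400 + 1,502 + 12,528,000 = 13,011,902
volume = 268,000 + 7,510 + 435,000 = 710,510 m³
S = 13,011,902 / 710,510 = 18.3135 ppt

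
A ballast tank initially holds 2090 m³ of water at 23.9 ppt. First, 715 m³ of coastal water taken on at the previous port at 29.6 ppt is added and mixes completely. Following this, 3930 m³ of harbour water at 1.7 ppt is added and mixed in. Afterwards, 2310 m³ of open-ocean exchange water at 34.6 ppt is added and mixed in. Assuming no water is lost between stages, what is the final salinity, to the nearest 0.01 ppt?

17.44 ppt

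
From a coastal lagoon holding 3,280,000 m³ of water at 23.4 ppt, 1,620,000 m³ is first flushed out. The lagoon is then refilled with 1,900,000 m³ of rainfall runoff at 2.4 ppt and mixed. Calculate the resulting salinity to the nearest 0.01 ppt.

Remaining after removal: 1,660,000 m³ at 23.4 ppt (salt = 38,844,000)
After addition: salt = 38,844,000 + 1,900,000×2.4 = 43,404,000; volume = 3,560,000 m³
S = 43,404,000 / 3,560,000 = 12.1921 ppt

12.19 ppt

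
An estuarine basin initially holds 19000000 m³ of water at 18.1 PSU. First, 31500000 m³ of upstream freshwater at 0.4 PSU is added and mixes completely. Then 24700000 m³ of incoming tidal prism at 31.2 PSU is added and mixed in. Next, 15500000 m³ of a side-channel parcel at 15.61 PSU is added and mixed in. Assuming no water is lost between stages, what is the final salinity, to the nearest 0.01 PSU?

Total salt / total volume:
Initial salt = 19,000,000×18.1 = 343,900,000
After stage 1: salt = 343,900,000 + 31,500,000×0.4 = 356,500,000; volume = 50,500,000 m³; S = 7.059 PSU
After stage 2: salt = 356,500,000 + 24,700,000×31.2 = 1,127,140,000; volume = 75,200,000 m³; S = 14.989 PSU
After stage 3: salt = 1,127,140,000 + 15,500,000×15.61 = 1,369,095,000; volume = 90,700,000 m³
S = 1,369,095,000 / 90,700,000 = 15.0948 PSU

15.09 PSU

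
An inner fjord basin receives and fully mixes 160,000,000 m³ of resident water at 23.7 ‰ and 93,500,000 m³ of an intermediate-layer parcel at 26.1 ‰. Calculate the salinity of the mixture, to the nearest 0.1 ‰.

Salt balance:
salt = 160,000,000×23.7 + 93,500,000×26.1 = 3,792,000,000 + 2,440,350,000 = 6,232,350,000
volume = 160,000,000 + 93,500,000 = 253,500,000 m³
S = 6,232,350,000 / 253,500,000 = 24.585 ‰

24.6 ‰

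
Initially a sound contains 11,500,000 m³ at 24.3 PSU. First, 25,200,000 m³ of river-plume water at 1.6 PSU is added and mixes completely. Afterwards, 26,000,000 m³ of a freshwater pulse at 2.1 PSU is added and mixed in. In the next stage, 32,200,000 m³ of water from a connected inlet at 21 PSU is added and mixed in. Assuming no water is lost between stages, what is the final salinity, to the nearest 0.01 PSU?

11.07 PSU

Total salt / total volume:
Initial salt = 11,500,000×24.3 = 279,450,000
After stage 1: salt = 279,450,000 + 25,200,000×1.6 = 319,770,000; volume = 36,700,000 m³; S = 8.713 PSU
After stage 2: salt = 319,770,000 + 26,000,000×2.1 = 374,370,000; volume = 62,700,000 m³; S = 5.971 PSU
After stage 3: salt = 374,370,000 + 32,200,000×21 = 1,050,570,000; volume = 94,900,000 m³
S = 1,050,570,000 / 94,900,000 = 11.0703 PSU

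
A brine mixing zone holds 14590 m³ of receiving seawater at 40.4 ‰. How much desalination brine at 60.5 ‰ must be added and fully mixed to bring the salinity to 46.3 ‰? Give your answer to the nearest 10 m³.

6060 m³

Salt balance: 14,590×40.4 + V×60.5 = (14,590+V)×46.3
589,436 + 60.5V = 675,517 + 46.3V
86,081 = 14.2V
V = 6,062.04 m³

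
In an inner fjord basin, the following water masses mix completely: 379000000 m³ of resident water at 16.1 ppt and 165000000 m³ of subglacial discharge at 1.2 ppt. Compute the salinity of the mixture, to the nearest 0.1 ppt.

11.6 ppt

Salt balance:
salt = 379,000,000×16.1 + 165,000,000×1.2 = 6,101,900,000 + 198,000,000 = 6,299,900,000
volume = 379,000,000 + 165,000,000 = 544,000,000 m³
S = 6,299,900,000 / 544,000,000 = 11.581 ppt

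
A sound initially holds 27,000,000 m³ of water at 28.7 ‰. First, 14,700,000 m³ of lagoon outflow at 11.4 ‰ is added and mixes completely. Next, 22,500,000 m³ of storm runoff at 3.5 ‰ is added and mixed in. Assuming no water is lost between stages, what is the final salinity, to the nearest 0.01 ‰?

15.91 ‰

Weighted by volume,
Initial salt = 27,000,000×28.7 = 774,900,000
After stage 1: salt = 774,900,000 + 14,700,000×11.4 = 942,480,000; volume = 41,700,000 m³; S = 22.601 ‰
After stage 2: salt = 942,480,000 + 22,500,000×3.5 = 1,021,230,000; volume = 64,200,000 m³
S = 1,021,230,000 / 64,200,000 = 15.907 ‰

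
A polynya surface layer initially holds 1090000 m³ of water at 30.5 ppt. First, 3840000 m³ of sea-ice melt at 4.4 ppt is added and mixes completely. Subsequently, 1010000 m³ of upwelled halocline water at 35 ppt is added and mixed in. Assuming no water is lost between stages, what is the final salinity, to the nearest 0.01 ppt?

14.39 ppt

Salt balance:
Initial salt = 1,090,000×30.5 = 33,245,000
After stage 1: salt = 33,245,000 + 3,840,000×4.4 = 50,141,000; volume = 4,930,000 m³; S = 10.171 ppt
After stage 2: salt = 50,141,000 + 1,010,000×35 = 85,491,000; volume = 5,940,000 m³
S = 85,491,000 / 5,940,000 = 14.3924 ppt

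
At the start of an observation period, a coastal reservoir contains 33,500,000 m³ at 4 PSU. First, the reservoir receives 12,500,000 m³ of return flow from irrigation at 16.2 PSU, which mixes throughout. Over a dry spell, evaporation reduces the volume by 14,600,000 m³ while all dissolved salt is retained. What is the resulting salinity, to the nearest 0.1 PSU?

After mixing: salt = 33,500,000×4 + 12,500,000×16.2 = 336,500,000; volume = 46,000,000 m³
After evaporation: salt unchanged = 336,500,000; volume = 46,000,000 − 14,600,000 = 31,400,000 m³
S = 336,500,000 / 31,400,000 = 10.7166 PSU

10.7 PSU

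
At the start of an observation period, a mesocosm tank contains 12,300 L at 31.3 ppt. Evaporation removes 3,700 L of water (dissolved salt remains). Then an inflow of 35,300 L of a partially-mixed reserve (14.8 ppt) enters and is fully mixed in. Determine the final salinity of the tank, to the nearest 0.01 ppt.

After evaporation: salt = 12,300×31.3 = 384,990; volume = 12,300 − 3,700 = 8,600 L
After mixing: salt = 384,990 + 35,300×14.8 = 907,430; volume = 8,600 + 35,300 = 43,900 L
S = 907,430 / 43,900 = 20.6704 ppt

20.67 ppt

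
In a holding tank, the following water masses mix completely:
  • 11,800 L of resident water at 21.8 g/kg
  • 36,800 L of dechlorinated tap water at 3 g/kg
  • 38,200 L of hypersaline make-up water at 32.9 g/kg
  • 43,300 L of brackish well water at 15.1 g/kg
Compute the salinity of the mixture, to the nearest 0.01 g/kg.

Mass of salt is conserved:
salt = 11,800×21.8 + 36,800×3 + 38,200×32.9 + 43,300×15.1 = 257,240 + 110,400 + 1,256,780 + 653,830 = 2,278,250
volume = 11,800 + 36,800 + 38,200 + 43,300 = 130,100 L
S = 2,278,250 / 130,100 = 17.5115 g/kg

17.51 g/kg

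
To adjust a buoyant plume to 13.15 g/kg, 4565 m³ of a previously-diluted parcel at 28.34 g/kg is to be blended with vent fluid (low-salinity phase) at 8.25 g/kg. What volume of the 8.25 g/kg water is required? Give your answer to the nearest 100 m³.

14200 m³

Salt balance: 4,565×28.34 + V×8.25 = (4,565+V)×13.15
129,372.1 + 8.25V = 60,029.75 + 13.15V
69,342.35 = 4.9V
V = 14,151.5 m³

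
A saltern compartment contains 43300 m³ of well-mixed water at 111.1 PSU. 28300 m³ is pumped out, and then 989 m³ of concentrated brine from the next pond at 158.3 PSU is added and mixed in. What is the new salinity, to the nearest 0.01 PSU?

114.02 PSU

Remaining after removal: 15,000 m³ at 111.1 PSU (salt = 1,666,500)
After addition: salt = 1,666,500 + 989×158.3 = 1,823,058.7; volume = 15,989 m³
S = 1,823,058.7 / 15,989 = 114.0196 PSU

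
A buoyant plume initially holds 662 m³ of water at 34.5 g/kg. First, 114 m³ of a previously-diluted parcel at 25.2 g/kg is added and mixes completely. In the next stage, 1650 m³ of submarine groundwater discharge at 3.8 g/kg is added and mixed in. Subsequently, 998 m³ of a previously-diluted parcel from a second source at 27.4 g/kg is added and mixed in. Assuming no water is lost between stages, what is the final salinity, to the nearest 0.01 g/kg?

Weighted by volume,
Initial salt = 662×34.5 = 22,839
After stage 1: salt = 22,839 + 114×25.2 = 25,711.8; volume = 776 m³; S = 33.134 g/kg
After stage 2: salt = 25,711.8 + 1,650×3.8 = 31,981.8; volume = 2,426 m³; S = 13.183 g/kg
After stage 3: salt = 31,981.8 + 998×27.4 = 59,327; volume = 3,424 m³
S = 59,327 / 3,424 = 17.3268 g/kg

17.33 g/kg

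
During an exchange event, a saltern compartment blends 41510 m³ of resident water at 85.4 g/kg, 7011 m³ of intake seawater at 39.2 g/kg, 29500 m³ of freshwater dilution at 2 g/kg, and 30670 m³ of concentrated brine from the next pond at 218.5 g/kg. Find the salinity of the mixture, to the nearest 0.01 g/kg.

97.34 g/kg

Mass of salt is conserved:
salt = 41,510×85.4 + 7,011×39.2 + 29,500×2 + 30,670×218.5 = 3,544,954 + 274,831.2 + 59,000 + 6,701,395 = 10,580,180.2
volume = 41,510 + 7,011 + 29,500 + 30,670 = 108,691 m³
S = 10,580,180.2 / 108,691 = 97.3418 g/kg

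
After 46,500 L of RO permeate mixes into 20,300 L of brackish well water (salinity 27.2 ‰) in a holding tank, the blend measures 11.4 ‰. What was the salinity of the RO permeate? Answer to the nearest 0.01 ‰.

Salt balance: 20,300×27.2 + 46,500×S = 66,800×11.4
552,160 + 46,500·S = 761,520
S = (761,520 − 552,160) / 46,500 = 4.5024 ‰

4.50 ‰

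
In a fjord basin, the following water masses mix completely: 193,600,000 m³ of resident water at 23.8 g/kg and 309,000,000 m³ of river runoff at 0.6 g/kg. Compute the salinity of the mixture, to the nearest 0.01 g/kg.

9.54 g/kg

Conserving salt mass:
salt = 193,600,000×23.8 + 309,000,000×0.6 = 4,607,680,000 + 185,400,000 = 4,793,080,000
volume = 193,600,000 + 309,000,000 = 502,600,000 m³
S = 4,793,080,000 / 502,600,000 = 9.5366 g/kg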